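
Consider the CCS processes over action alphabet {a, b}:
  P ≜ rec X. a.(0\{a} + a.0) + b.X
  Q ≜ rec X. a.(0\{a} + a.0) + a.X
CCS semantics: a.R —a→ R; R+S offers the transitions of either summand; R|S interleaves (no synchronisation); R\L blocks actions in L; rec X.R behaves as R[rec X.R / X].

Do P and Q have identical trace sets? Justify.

traces(P) ≠ traces(Q) — witness ⟨b⟩

LTS(P): 3 reachable states
  m0 = rec X. a.(0\{a} + a.0) + b.X :: —a→ m1, —b→ m0
  m1 = 0\{a} + a.0 :: —a→ m2
  m2 = 0 :: ·
LTS(Q): 3 reachable states
  n0 = rec X. a.(0\{a} + a.0) + a.X :: —a→ n0, —a→ n1
  n1 = 0\{a} + a.0 :: —a→ n2
  n2 = 0 :: ·
Run σ = ⟨b⟩ on P: start {m0}
  after b @ step 1: {m0}
  ✓ P
Run σ = ⟨b⟩ on Q: start {n0}
  after b @ step 1: ∅  — Q cannot continue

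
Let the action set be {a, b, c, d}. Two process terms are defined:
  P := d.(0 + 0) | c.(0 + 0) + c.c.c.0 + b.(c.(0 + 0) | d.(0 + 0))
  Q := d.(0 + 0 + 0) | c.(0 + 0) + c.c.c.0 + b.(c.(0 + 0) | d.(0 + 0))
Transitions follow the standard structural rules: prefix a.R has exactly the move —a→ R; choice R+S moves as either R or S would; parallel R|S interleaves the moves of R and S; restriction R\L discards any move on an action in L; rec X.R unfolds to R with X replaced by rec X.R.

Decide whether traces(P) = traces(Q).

traces(P) = traces(Q)

Reachable graph of P (10 states):
  p0 = d.(0 + 0) | c.(0 + 0) + c.c.c.0 + b.(c.(0 + 0) | d.(0 + 0)) ⊢ ··b··> p1, ··c··> p2, ··c··> p3, ··d··> p4
  p1 = c.(0 + 0) | d.(0 + 0) ⊢ ··c··> p5, ··d··> p6
  p2 = c.c.0 ⊢ ··c··> p7
  p3 = d.(0 + 0) | (0 + 0) ⊢ ··d··> p8
  p4 = (0 + 0) | c.(0 + 0) ⊢ ··c··> p8
  p5 = (0 + 0) | d.(0 + 0) ⊢ ··d··> p8
  p6 = c.(0 + 0) | (0 + 0) ⊢ ··c··> p8
  p7 = c.0 ⊢ ··c··> p9
  p8 = (0 + 0) | (0 + 0) ⊢ stopped
  p9 = 0 ⊢ stopped
Reachable graph of Q (11 states):
  q0 = d.(0 + 0 + 0) | c.(0 + 0) + c.c.c.0 + b.(c.(0 + 0) | d.(0 + 0)) ⊢ ··b··> q1, ··c··> q2, ··c··> q3, ··d··> q4
  q1 = c.(0 + 0) | d.(0 + 0) ⊢ ··c··> q5, ··d··> q6
  q2 = c.c.0 ⊢ ··c··> q7
  q3 = d.(0 + 0 + 0) | (0 + 0) ⊢ ··d··> q8
  q4 = (0 + 0 + 0) | c.(0 + 0) ⊢ ··c··> q8
  q5 = (0 + 0) | d.(0 + 0) ⊢ ··d··> q9
  q6 = c.(0 + 0) | (0 + 0) ⊢ ··c··> q9
  q7 = c.0 ⊢ ··c··> q10
  q8 = (0 + 0 + 0) | (0 + 0) ⊢ stopped
  q9 = (0 + 0) | (0 + 0) ⊢ stopped
  q10 = 0 ⊢ stopped
Bisimilarity quotient blocks:
  B0 = {p0, q0}
  B1 = {p2, q2}
  B2 = {p4, p6, p7, q4, q6, q7}
  B3 = {p8, p9, q10, q8, q9}
  B4 = {p3, p5, q3, q5}
  B5 = {p1, q1}
p0 ∈ B0, q0 ∈ B0 → same block
Bisimilar ⇒ trace-equivalent.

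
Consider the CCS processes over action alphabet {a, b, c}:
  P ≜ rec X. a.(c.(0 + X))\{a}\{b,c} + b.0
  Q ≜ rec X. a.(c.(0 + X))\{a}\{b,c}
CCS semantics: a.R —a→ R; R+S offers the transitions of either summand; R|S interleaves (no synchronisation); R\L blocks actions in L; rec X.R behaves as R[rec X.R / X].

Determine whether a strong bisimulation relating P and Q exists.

P's transition system — 3 states:
  s0 = rec X. a.(c.(0 + X))\{a}\{b,c} + b.0 → —a→ s1, —b→ s2
  s1 = (c.(0 + (rec X. a.(c.(0 + X))\{a}\{b,c} + b.0)))\{a}\{b,c} → ·
  s2 = 0 → ·
Q's transition system — 2 states:
  t0 = rec X. a.(c.(0 + X))\{a}\{b,c} → —a→ t1
  t1 = (c.(0 + (rec X. a.(c.(0 + X))\{a}\{b,c})))\{a}\{b,c} → ·
Partition-refinement fixed point:
  B0 = {s0}
  B1 = {s1, s2, t1}
  B2 = {t0}
s0 ∈ B0, t0 ∈ B2 → different blocks

NO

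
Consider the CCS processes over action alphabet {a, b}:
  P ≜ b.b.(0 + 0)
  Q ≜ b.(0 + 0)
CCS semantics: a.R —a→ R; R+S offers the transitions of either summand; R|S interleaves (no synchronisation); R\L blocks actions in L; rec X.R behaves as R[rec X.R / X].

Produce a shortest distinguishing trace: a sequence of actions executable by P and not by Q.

LTS(P): 3 reachable states
  m0 = b.b.(0 + 0) has moves -b-> m1
  m1 = b.(0 + 0) has moves -b-> m2
  m2 = 0 + 0 has moves ·
LTS(Q): 2 reachable states
  n0 = b.(0 + 0) has moves -b-> n1
  n1 = 0 + 0 has moves ·
Trace ⟨bb⟩ through P, begin at {m0}:
  step 1 (b): {m1}
  step 2 (b): {m2}
  P completes σ.
Trace ⟨bb⟩ through Q, begin at {n0}:
  step 1 (b): {n1}
  step 2 (b): ∅  — Q cannot continue

bb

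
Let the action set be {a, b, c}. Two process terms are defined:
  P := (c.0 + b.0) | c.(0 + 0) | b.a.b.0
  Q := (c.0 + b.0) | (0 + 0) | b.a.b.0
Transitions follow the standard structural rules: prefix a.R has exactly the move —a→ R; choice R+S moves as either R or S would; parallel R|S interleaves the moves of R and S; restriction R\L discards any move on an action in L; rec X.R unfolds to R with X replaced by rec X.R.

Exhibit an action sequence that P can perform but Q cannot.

cc

LTS(P): 16 reachable states
  u0 = (c.0 + b.0) | c.(0 + 0) | b.a.b.0 ⊢ —b→ u1, —b→ u2, —c→ u2, —c→ u3
  u1 = (c.0 + b.0) | c.(0 + 0) | a.b.0 ⊢ —a→ u4, —b→ u5, —c→ u5, —c→ u6
  u2 = 0 | c.(0 + 0) | b.a.b.0 ⊢ —b→ u5, —c→ u7
  u3 = (c.0 + b.0) | (0 + 0) | b.a.b.0 ⊢ —b→ u6, —b→ u7, —c→ u7
  u4 = (c.0 + b.0) | c.(0 + 0) | b.0 ⊢ —b→ u8, —b→ u9, —c→ u10, —c→ u9
  u5 = 0 | c.(0 + 0) | a.b.0 ⊢ —a→ u9, —c→ u11
  u6 = (c.0 + b.0) | (0 + 0) | a.b.0 ⊢ —a→ u10, —b→ u11, —c→ u11
  u7 = 0 | (0 + 0) | b.a.b.0 ⊢ —b→ u11
  u8 = (c.0 + b.0) | c.(0 + 0) | 0 ⊢ —b→ u12, —c→ u12, —c→ u13
  u9 = 0 | c.(0 + 0) | b.0 ⊢ —b→ u12, —c→ u14
  u10 = (c.0 + b.0) | (0 + 0) | b.0 ⊢ —b→ u13, —b→ u14, —c→ u14
  u11 = 0 | (0 + 0) | a.b.0 ⊢ —a→ u14
  u12 = 0 | c.(0 + 0) | 0 ⊢ —c→ u15
  u13 = (c.0 + b.0) | (0 + 0) | 0 ⊢ —b→ u15, —c→ u15
  u14 = 0 | (0 + 0) | b.0 ⊢ —b→ u15
  u15 = 0 | (0 + 0) | 0 ⊢ ∅
LTS(Q): 8 reachable states
  v0 = (c.0 + b.0) | (0 + 0) | b.a.b.0 ⊢ —b→ v1, —b→ v2, —c→ v2
  v1 = (c.0 + b.0) | (0 + 0) | a.b.0 ⊢ —a→ v3, —b→ v4, —c→ v4
  v2 = 0 | (0 + 0) | b.a.b.0 ⊢ —b→ v4
  v3 = (c.0 + b.0) | (0 + 0) | b.0 ⊢ —b→ v5, —b→ v6, —c→ v6
  v4 = 0 | (0 + 0) | a.b.0 ⊢ —a→ v6
  v5 = (c.0 + b.0) | (0 + 0) | 0 ⊢ —b→ v7, —c→ v7
  v6 = 0 | (0 + 0) | b.0 ⊢ —b→ v7
  v7 = 0 | (0 + 0) | 0 ⊢ ∅
Trace ⟨cc⟩ through P, begin at {u0}:
  [1] c ⇒ {u2, u3}
  [2] c ⇒ {u7}
  ✓ P
Trace ⟨cc⟩ through Q, begin at {v0}:
  [1] c ⇒ {v2}
  [2] c ⇒ no successor for Q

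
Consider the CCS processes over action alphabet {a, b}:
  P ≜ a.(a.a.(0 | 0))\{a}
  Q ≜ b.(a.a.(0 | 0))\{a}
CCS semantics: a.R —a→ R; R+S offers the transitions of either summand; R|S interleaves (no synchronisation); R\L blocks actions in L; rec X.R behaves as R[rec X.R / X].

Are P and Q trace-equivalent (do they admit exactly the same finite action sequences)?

traces(P) ≠ traces(Q) — witness ⟨a⟩

LTS(P): 2 reachable states
  s0 = a.(a.a.(0 | 0))\{a} → =a=> s1
  s1 = (a.a.(0 | 0))\{a} → deadlocked
LTS(Q): 2 reachable states
  t0 = b.(a.a.(0 | 0))\{a} → =b=> t1
  t1 = (a.a.(0 | 0))\{a} → deadlocked
Run σ = ⟨a⟩ on P: start {s0}
  step 1 (a): {s1}
  P completes σ.
Run σ = ⟨a⟩ on Q: start {t0}
  step 1 (a): no successor for Q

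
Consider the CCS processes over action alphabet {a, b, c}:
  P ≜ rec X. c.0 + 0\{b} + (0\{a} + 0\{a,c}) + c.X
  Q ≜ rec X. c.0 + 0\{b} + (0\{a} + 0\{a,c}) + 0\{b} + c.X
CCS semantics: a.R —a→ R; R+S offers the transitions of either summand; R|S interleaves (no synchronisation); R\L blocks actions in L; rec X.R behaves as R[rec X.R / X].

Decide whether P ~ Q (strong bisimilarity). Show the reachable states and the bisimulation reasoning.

bisimilar

Reachable graph of P (2 states):
  s0 = rec X. c.0 + 0\{b} + (0\{a} + 0\{a,c}) + c.X :: ··c··> s0, ··c··> s1
  s1 = 0 :: ·
Reachable graph of Q (2 states):
  t0 = rec X. c.0 + 0\{b} + (0\{a} + 0\{a,c}) + 0\{b} + c.X :: ··c··> t0, ··c··> t1
  t1 = 0 :: ·
Bisimilarity quotient blocks:
  B0 = {s0, t0}
  B1 = {s1, t1}
s0 ∈ B0, t0 ∈ B0 → same block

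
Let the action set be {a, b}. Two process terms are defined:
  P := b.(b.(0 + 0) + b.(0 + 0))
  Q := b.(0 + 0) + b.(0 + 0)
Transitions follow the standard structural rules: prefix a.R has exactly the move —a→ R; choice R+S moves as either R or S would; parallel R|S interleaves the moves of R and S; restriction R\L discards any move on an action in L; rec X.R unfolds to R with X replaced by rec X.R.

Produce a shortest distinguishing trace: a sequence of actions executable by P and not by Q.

Reachable graph of P (3 states):
  s0 = b.(b.(0 + 0) + b.(0 + 0)) → ··b··> s1
  s1 = b.(0 + 0) + b.(0 + 0) → ··b··> s2
  s2 = 0 + 0 → ∅
Reachable graph of Q (2 states):
  t0 = b.(0 + 0) + b.(0 + 0) → ··b··> t1
  t1 = 0 + 0 → ∅
Run σ = ⟨bb⟩ on P: start {s0}
  step 1 (b): {s1}
  step 2 (b): {s2}
  ✓ P
Run σ = ⟨bb⟩ on Q: start {t0}
  step 1 (b): {t1}
  step 2 (b): no successor for Q

bb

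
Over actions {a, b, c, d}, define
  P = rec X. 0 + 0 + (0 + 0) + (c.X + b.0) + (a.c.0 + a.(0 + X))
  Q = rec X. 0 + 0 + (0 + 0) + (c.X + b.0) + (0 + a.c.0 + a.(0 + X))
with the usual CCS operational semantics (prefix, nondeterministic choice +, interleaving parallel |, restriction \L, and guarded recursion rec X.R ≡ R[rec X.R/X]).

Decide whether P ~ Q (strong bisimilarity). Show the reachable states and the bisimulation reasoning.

Reachable graph of P (4 states):
  u0 = rec X. 0 + 0 + (0 + 0) + (c.X + b.0) + (a.c.0 + a.(0 + X)) :: —a→ u1, —a→ u2, —b→ u3, —c→ u0
  u1 = 0 + (rec X. 0 + 0 + (0 + 0) + (c.X + b.0) + (a.c.0 + a.(0 + X))) :: —a→ u1, —a→ u2, —b→ u3, —c→ u0
  u2 = c.0 :: —c→ u3
  u3 = 0 :: deadlocked
Reachable graph of Q (4 states):
  v0 = rec X. 0 + 0 + (0 + 0) + (c.X + b.0) + (0 + a.c.0 + a.(0 + X)) :: —a→ v1, —a→ v2, —b→ v3, —c→ v0
  v1 = 0 + (rec X. 0 + 0 + (0 + 0) + (c.X + b.0) + (0 + a.c.0 + a.(0 + X))) :: —a→ v1, —a→ v2, —b→ v3, —c→ v0
  v2 = c.0 :: —c→ v3
  v3 = 0 :: deadlocked
Bisimilarity quotient blocks:
  B0 = {u0, u1, v0, v1}
  B1 = {u3, v3}
  B2 = {u2, v2}
u0 ∈ B0, v0 ∈ B0 → same block

bisimilar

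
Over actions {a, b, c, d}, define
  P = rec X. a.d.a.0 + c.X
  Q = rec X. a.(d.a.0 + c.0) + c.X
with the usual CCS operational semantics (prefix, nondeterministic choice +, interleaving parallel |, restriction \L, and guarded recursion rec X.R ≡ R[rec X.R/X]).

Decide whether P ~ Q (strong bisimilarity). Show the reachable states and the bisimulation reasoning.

P's transition system — 4 states:
  m0 = rec X. a.d.a.0 + c.X :: ··a··> m1, ··c··> m0
  m1 = d.a.0 :: ··d··> m2
  m2 = a.0 :: ··a··> m3
  m3 = 0 :: ∅
Q's transition system — 4 states:
  n0 = rec X. a.(d.a.0 + c.0) + c.X :: ··a··> n1, ··c··> n0
  n1 = d.a.0 + c.0 :: ··c··> n2, ··d··> n3
  n2 = 0 :: ∅
  n3 = a.0 :: ··a··> n2
Coarsest stable partition (strong bisimilarity classes):
  B0 = {m0}
  B1 = {m1}
  B2 = {m2, n3}
  B3 = {m3, n2}
  B4 = {n0}
  B5 = {n1}
m0 ∈ B0, n0 ∈ B4 → different blocks

NO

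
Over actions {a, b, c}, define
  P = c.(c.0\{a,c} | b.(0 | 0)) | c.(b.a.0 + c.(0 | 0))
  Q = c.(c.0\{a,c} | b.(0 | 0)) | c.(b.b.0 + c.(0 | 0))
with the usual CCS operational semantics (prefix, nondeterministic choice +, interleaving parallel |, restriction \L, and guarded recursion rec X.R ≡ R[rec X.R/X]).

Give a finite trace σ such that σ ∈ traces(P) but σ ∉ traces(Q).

cba

LTS(P): 25 reachable states
  m0 = c.(c.0\{a,c} | b.(0 | 0)) | c.(b.a.0 + c.(0 | 0)) | =c=> m1, =c=> m2
  m1 = c.(c.0\{a,c} | b.(0 | 0)) | (b.a.0 + c.(0 | 0)) | =b=> m3, =c=> m4, =c=> m5
  m2 = c.0\{a,c} | b.(0 | 0) | c.(b.a.0 + c.(0 | 0)) | =b=> m6, =c=> m5, =c=> m7
  m3 = c.(c.0\{a,c} | b.(0 | 0)) | a.0 | =a=> m8, =c=> m9
  m4 = c.(c.0\{a,c} | b.(0 | 0)) | (0 | 0) | =c=> m10
  m5 = c.0\{a,c} | b.(0 | 0) | (b.a.0 + c.(0 | 0)) | =b=> m11, =b=> m9, =c=> m10, =c=> m12
  m6 = c.0\{a,c} | (0 | 0) | c.(b.a.0 + c.(0 | 0)) | =c=> m11, =c=> m13
  m7 = 0\{a,c} | b.(0 | 0) | c.(b.a.0 + c.(0 | 0)) | =b=> m13, =c=> m12
  m8 = c.(c.0\{a,c} | b.(0 | 0)) | 0 | =c=> m14
  m9 = c.0\{a,c} | b.(0 | 0) | a.0 | =a=> m14, =b=> m15, =c=> m16
  m10 = c.0\{a,c} | b.(0 | 0) | (0 | 0) | =b=> m17, =c=> m18
  m11 = c.0\{a,c} | (0 | 0) | (b.a.0 + c.(0 | 0)) | =b=> m15, =c=> m17, =c=> m19
  m12 = 0\{a,c} | b.(0 | 0) | (b.a.0 + c.(0 | 0)) | =b=> m16, =b=> m19, =c=> m18
  m13 = 0\{a,c} | (0 | 0) | c.(b.a.0 + c.(0 | 0)) | =c=> m19
  m14 = c.0\{a,c} | b.(0 | 0) | 0 | =b=> m20, =c=> m21
  m15 = c.0\{a,c} | (0 | 0) | a.0 | =a=> m20, =c=> m22
  m16 = 0\{a,c} | b.(0 | 0) | a.0 | =a=> m21, =b=> m22
  m17 = c.0\{a,c} | (0 | 0) | (0 | 0) | =c=> m23
  m18 = 0\{a,c} | b.(0 | 0) | (0 | 0) | =b=> m23
  m19 = 0\{a,c} | (0 | 0) | (b.a.0 + c.(0 | 0)) | =b=> m22, =c=> m23
  m20 = c.0\{a,c} | (0 | 0) | 0 | =c=> m24
  m21 = 0\{a,c} | b.(0 | 0) | 0 | =b=> m24
  m22 = 0\{a,c} | (0 | 0) | a.0 | =a=> m24
  m23 = 0\{a,c} | (0 | 0) | (0 | 0) | (no moves)
  m24 = 0\{a,c} | (0 | 0) | 0 | (no moves)
LTS(Q): 25 reachable states
  n0 = c.(c.0\{a,c} | b.(0 | 0)) | c.(b.b.0 + c.(0 | 0)) | =c=> n1, =c=> n2
  n1 = c.(c.0\{a,c} | b.(0 | 0)) | (b.b.0 + c.(0 | 0)) | =b=> n3, =c=> n4, =c=> n5
  n2 = c.0\{a,c} | b.(0 | 0) | c.(b.b.0 + c.(0 | 0)) | =b=> n6, =c=> n5, =c=> n7
  n3 = c.(c.0\{a,c} | b.(0 | 0)) | b.0 | =b=> n8, =c=> n9
  n4 = c.(c.0\{a,c} | b.(0 | 0)) | (0 | 0) | =c=> n10
  n5 = c.0\{a,c} | b.(0 | 0) | (b.b.0 + c.(0 | 0)) | =b=> n11, =b=> n9, =c=> n10, =c=> n12
  n6 = c.0\{a,c} | (0 | 0) | c.(b.b.0 + c.(0 | 0)) | =c=> n11, =c=> n13
  n7 = 0\{a,c} | b.(0 | 0) | c.(b.b.0 + c.(0 | 0)) | =b=> n13, =c=> n12
  n8 = c.(c.0\{a,c} | b.(0 | 0)) | 0 | =c=> n14
  n9 = c.0\{a,c} | b.(0 | 0) | b.0 | =b=> n14, =b=> n15, =c=> n16
  n10 = c.0\{a,c} | b.(0 | 0) | (0 | 0) | =b=> n17, =c=> n18
  n11 = c.0\{a,c} | (0 | 0) | (b.b.0 + c.(0 | 0)) | =b=> n15, =c=> n17, =c=> n19
  n12 = 0\{a,c} | b.(0 | 0) | (b.b.0 + c.(0 | 0)) | =b=> n16, =b=> n19, =c=> n18
  n13 = 0\{a,c} | (0 | 0) | c.(b.b.0 + c.(0 | 0)) | =c=> n19
  n14 = c.0\{a,c} | b.(0 | 0) | 0 | =b=> n20, =c=> n21
  n15 = c.0\{a,c} | (0 | 0) | b.0 | =b=> n20, =c=> n22
  n16 = 0\{a,c} | b.(0 | 0) | b.0 | =b=> n21, =b=> n22
  n17 = c.0\{a,c} | (0 | 0) | (0 | 0) | =c=> n23
  n18 = 0\{a,c} | b.(0 | 0) | (0 | 0) | =b=> n23
  n19 = 0\{a,c} | (0 | 0) | (b.b.0 + c.(0 | 0)) | =b=> n22, =c=> n23
  n20 = c.0\{a,c} | (0 | 0) | 0 | =c=> n24
  n21 = 0\{a,c} | b.(0 | 0) | 0 | =b=> n24
  n22 = 0\{a,c} | (0 | 0) | b.0 | =b=> n24
  n23 = 0\{a,c} | (0 | 0) | (0 | 0) | (no moves)
  n24 = 0\{a,c} | (0 | 0) | 0 | (no moves)
Executing cba from P (initial set {m0}):
  [1] c ⇒ {m1, m2}
  [2] b ⇒ {m3, m6}
  [3] a ⇒ {m8}
  ✓ P
Executing cba from Q (initial set {n0}):
  [1] c ⇒ {n1, n2}
  [2] b ⇒ {n3, n6}
  [3] a ⇒ ∅  — Q cannot continue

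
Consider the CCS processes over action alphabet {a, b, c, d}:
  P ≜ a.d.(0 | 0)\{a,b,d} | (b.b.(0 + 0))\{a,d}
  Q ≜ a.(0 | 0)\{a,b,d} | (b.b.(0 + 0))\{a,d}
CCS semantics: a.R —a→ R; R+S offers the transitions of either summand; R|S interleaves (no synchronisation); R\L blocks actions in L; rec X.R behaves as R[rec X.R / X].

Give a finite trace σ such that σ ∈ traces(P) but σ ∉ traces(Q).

LTS(P): 9 reachable states
  s0 = a.d.(0 | 0)\{a,b,d} | (b.b.(0 + 0))\{a,d} :: =a=> s1, =b=> s2
  s1 = d.(0 | 0)\{a,b,d} | (b.b.(0 + 0))\{a,d} :: =b=> s3, =d=> s4
  s2 = a.d.(0 | 0)\{a,b,d} | (b.(0 + 0))\{a,d} :: =a=> s3, =b=> s5
  s3 = d.(0 | 0)\{a,b,d} | (b.(0 + 0))\{a,d} :: =b=> s6, =d=> s7
  s4 = (0 | 0)\{a,b,d} | (b.b.(0 + 0))\{a,d} :: =b=> s7
  s5 = a.d.(0 | 0)\{a,b,d} | (0 + 0)\{a,d} :: =a=> s6
  s6 = d.(0 | 0)\{a,b,d} | (0 + 0)\{a,d} :: =d=> s8
  s7 = (0 | 0)\{a,b,d} | (b.(0 + 0))\{a,d} :: =b=> s8
  s8 = (0 | 0)\{a,b,d} | (0 + 0)\{a,d} :: deadlocked
LTS(Q): 6 reachable states
  t0 = a.(0 | 0)\{a,b,d} | (b.b.(0 + 0))\{a,d} :: =a=> t1, =b=> t2
  t1 = (0 | 0)\{a,b,d} | (b.b.(0 + 0))\{a,d} :: =b=> t3
  t2 = a.(0 | 0)\{a,b,d} | (b.(0 + 0))\{a,d} :: =a=> t3, =b=> t4
  t3 = (0 | 0)\{a,b,d} | (b.(0 + 0))\{a,d} :: =b=> t5
  t4 = a.(0 | 0)\{a,b,d} | (0 + 0)\{a,d} :: =a=> t5
  t5 = (0 | 0)\{a,b,d} | (0 + 0)\{a,d} :: deadlocked
Executing ad from P (initial set {s0}):
  after a @ step 1: {s1}
  after d @ step 2: {s4}
  — P admits the full trace.
Executing ad from Q (initial set {t0}):
  after a @ step 1: {t1}
  after d @ step 2: no successor for Q

ad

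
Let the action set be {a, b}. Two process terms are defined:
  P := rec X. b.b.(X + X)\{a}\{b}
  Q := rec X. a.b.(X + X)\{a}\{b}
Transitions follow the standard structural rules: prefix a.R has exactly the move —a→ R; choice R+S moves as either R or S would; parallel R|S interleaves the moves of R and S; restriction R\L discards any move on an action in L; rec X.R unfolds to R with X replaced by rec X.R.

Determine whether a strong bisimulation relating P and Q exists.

P ≁ Q

Reachable graph of P (3 states):
  p0 = rec X. b.b.(X + X)\{a}\{b} has moves --b--▸ p1
  p1 = b.((rec X. b.b.(X + X)\{a}\{b}) + (rec X. b.b.(X + X)\{a}\{b}))\{a}\{b} has moves --b--▸ p2
  p2 = ((rec X. b.b.(X + X)\{a}\{b}) + (rec X. b.b.(X + X)\{a}\{b}))\{a}\{b} has moves stopped
Reachable graph of Q (3 states):
  q0 = rec X. a.b.(X + X)\{a}\{b} has moves --a--▸ q1
  q1 = b.((rec X. a.b.(X + X)\{a}\{b}) + (rec X. a.b.(X + X)\{a}\{b}))\{a}\{b} has moves --b--▸ q2
  q2 = ((rec X. a.b.(X + X)\{a}\{b}) + (rec X. a.b.(X + X)\{a}\{b}))\{a}\{b} has moves stopped
Partition-refinement fixed point:
  B0 = {p0}
  B1 = {p1, q1}
  B2 = {p2, q2}
  B3 = {q0}
p0 ∈ B0, q0 ∈ B3 → different blocks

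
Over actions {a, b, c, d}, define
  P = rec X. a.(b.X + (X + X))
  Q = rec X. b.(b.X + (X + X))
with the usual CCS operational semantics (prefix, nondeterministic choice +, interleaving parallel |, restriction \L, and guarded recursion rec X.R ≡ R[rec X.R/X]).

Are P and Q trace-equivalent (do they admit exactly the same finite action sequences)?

LTS(P): 2 reachable states
  u0 = rec X. a.(b.X + (X + X)) has moves =a=> u1
  u1 = b.(rec X. a.(b.X + (X + X))) + ((rec X. a.(b.X + (X + X))) + (rec X. a.(b.X + (X + X)))) has moves =a=> u1, =b=> u0
LTS(Q): 2 reachable states
  v0 = rec X. b.(b.X + (X + X)) has moves =b=> v1
  v1 = b.(rec X. b.(b.X + (X + X))) + ((rec X. b.(b.X + (X + X))) + (rec X. b.(b.X + (X + X)))) has moves =b=> v0, =b=> v1
Run σ = ⟨a⟩ on P: start {u0}
  step 1 (a): {u1}
  ✓ P
Run σ = ⟨a⟩ on Q: start {v0}
  step 1 (a): ∅  — Q cannot continue

traces(P) ≠ traces(Q) — witness ⟨a⟩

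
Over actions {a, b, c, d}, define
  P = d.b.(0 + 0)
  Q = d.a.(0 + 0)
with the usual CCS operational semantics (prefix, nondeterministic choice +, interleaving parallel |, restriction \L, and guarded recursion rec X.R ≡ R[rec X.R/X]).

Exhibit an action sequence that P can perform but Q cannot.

db

Reachable graph of P (3 states):
  s0 = d.b.(0 + 0) → =d=> s1
  s1 = b.(0 + 0) → =b=> s2
  s2 = 0 + 0 → stopped
Reachable graph of Q (3 states):
  t0 = d.a.(0 + 0) → =d=> t1
  t1 = a.(0 + 0) → =a=> t2
  t2 = 0 + 0 → stopped
Trace ⟨db⟩ through P, begin at {s0}:
  [1] d ⇒ {s1}
  [2] b ⇒ {s2}
  P completes σ.
Trace ⟨db⟩ through Q, begin at {t0}:
  [1] d ⇒ {t1}
  [2] b ⇒ no successor for Q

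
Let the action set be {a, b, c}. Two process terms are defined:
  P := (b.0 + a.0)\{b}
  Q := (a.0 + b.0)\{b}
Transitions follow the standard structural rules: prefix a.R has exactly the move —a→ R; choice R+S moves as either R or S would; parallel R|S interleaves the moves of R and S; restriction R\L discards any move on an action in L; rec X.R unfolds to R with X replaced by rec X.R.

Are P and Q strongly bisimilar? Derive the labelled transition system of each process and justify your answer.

YES

P's transition system — 2 states:
  s0 = (b.0 + a.0)\{b} → -a-> s1
  s1 = 0\{b} → deadlocked
Q's transition system — 2 states:
  t0 = (a.0 + b.0)\{b} → -a-> t1
  t1 = 0\{b} → deadlocked
Partition-refinement fixed point:
  B0 = {s0, t0}
  B1 = {s1, t1}
s0 ∈ B0, t0 ∈ B0 → same block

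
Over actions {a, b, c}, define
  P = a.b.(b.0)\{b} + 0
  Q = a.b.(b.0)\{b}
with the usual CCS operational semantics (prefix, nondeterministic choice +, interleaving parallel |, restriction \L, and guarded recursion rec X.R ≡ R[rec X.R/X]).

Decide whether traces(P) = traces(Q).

P's transition system — 3 states:
  p0 = a.b.(b.0)\{b} + 0 → —a→ p1
  p1 = b.(b.0)\{b} → —b→ p2
  p2 = (b.0)\{b} → deadlocked
Q's transition system — 3 states:
  q0 = a.b.(b.0)\{b} → —a→ q1
  q1 = b.(b.0)\{b} → —b→ q2
  q2 = (b.0)\{b} → deadlocked
Partition-refinement fixed point:
  B0 = {p0, q0}
  B1 = {p1, q1}
  B2 = {p2, q2}
p0 ∈ B0, q0 ∈ B0 → same block
Bisimilar ⇒ trace-equivalent.

trace-equivalent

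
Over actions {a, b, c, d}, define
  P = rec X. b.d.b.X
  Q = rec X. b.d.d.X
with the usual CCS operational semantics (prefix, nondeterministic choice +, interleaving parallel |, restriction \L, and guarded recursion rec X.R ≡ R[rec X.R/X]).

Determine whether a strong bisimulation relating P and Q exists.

not bisimilar

Reachable graph of P (3 states):
  p0 = rec X. b.d.b.X :: --b--▸ p1
  p1 = d.b.(rec X. b.d.b.X) :: --d--▸ p2
  p2 = b.(rec X. b.d.b.X) :: --b--▸ p0
Reachable graph of Q (3 states):
  q0 = rec X. b.d.d.X :: --b--▸ q1
  q1 = d.d.(rec X. b.d.d.X) :: --d--▸ q2
  q2 = d.(rec X. b.d.d.X) :: --d--▸ q0
Coarsest stable partition (strong bisimilarity classes):
  B0 = {p0}
  B1 = {p1}
  B2 = {p2}
  B3 = {q0}
  B4 = {q1}
  B5 = {q2}
p0 ∈ B0, q0 ∈ B3 → different blocks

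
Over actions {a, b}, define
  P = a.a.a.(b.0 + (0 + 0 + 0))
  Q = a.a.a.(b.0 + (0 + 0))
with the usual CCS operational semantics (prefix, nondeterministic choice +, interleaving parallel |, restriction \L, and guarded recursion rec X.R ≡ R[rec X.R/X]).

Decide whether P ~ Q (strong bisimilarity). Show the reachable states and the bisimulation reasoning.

Reachable graph of P (5 states):
  p0 = a.a.a.(b.0 + (0 + 0 + 0)) has moves -a-> p1
  p1 = a.a.(b.0 + (0 + 0 + 0)) has moves -a-> p2
  p2 = a.(b.0 + (0 + 0 + 0)) has moves -a-> p3
  p3 = b.0 + (0 + 0 + 0) has moves -b-> p4
  p4 = 0 has moves deadlocked
Reachable graph of Q (5 states):
  q0 = a.a.a.(b.0 + (0 + 0)) has moves -a-> q1
  q1 = a.a.(b.0 + (0 + 0)) has moves -a-> q2
  q2 = a.(b.0 + (0 + 0)) has moves -a-> q3
  q3 = b.0 + (0 + 0) has moves -b-> q4
  q4 = 0 has moves deadlocked
Bisimilarity quotient blocks:
  B0 = {p0, q0}
  B1 = {p1, q1}
  B2 = {p2, q2}
  B3 = {p3, q3}
  B4 = {p4, q4}
p0 ∈ B0, q0 ∈ B0 → same block

YES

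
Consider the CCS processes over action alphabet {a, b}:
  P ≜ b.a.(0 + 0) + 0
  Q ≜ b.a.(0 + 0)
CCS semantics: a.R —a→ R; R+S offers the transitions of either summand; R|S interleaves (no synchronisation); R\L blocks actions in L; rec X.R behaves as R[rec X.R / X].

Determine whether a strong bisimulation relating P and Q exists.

Reachable graph of P (3 states):
  m0 = b.a.(0 + 0) + 0 | --b--▸ m1
  m1 = a.(0 + 0) | --a--▸ m2
  m2 = 0 + 0 | (no moves)
Reachable graph of Q (3 states):
  n0 = b.a.(0 + 0) | --b--▸ n1
  n1 = a.(0 + 0) | --a--▸ n2
  n2 = 0 + 0 | (no moves)
Coarsest stable partition (strong bisimilarity classes):
  B0 = {m0, n0}
  B1 = {m1, n1}
  B2 = {m2, n2}
m0 ∈ B0, n0 ∈ B0 → same block

P ~ Q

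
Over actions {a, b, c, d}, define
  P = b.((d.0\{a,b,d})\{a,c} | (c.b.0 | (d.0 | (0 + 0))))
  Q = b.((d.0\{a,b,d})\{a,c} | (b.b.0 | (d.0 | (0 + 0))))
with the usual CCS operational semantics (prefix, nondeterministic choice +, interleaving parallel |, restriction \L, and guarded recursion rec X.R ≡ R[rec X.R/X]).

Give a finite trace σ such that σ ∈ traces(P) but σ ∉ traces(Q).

bc

Reachable graph of P (13 states):
  u0 = b.((d.0\{a,b,d})\{a,c} | (c.b.0 | (d.0 | (0 + 0)))) ⊢ =b=> u1
  u1 = (d.0\{a,b,d})\{a,c} | (c.b.0 | (d.0 | (0 + 0))) ⊢ =c=> u2, =d=> u3, =d=> u4
  u2 = (d.0\{a,b,d})\{a,c} | (b.0 | (d.0 | (0 + 0))) ⊢ =b=> u5, =d=> u6, =d=> u7
  u3 = (d.0\{a,b,d})\{a,c} | (c.b.0 | (0 | (0 + 0))) ⊢ =c=> u6, =d=> u8
  u4 = 0\{a,b,d}\{a,c} | (c.b.0 | (d.0 | (0 + 0))) ⊢ =c=> u7, =d=> u8
  u5 = (d.0\{a,b,d})\{a,c} | (0 | (d.0 | (0 + 0))) ⊢ =d=> u10, =d=> u9
  u6 = (d.0\{a,b,d})\{a,c} | (b.0 | (0 | (0 + 0))) ⊢ =b=> u9, =d=> u11
  u7 = 0\{a,b,d}\{a,c} | (b.0 | (d.0 | (0 + 0))) ⊢ =b=> u10, =d=> u11
  u8 = 0\{a,b,d}\{a,c} | (c.b.0 | (0 | (0 + 0))) ⊢ =c=> u11
  u9 = (d.0\{a,b,d})\{a,c} | (0 | (0 | (0 + 0))) ⊢ =d=> u12
  u10 = 0\{a,b,d}\{a,c} | (0 | (d.0 | (0 + 0))) ⊢ =d=> u12
  u11 = 0\{a,b,d}\{a,c} | (b.0 | (0 | (0 + 0))) ⊢ =b=> u12
  u12 = 0\{a,b,d}\{a,c} | (0 | (0 | (0 + 0))) ⊢ deadlocked
Reachable graph of Q (13 states):
  v0 = b.((d.0\{a,b,d})\{a,c} | (b.b.0 | (d.0 | (0 + 0)))) ⊢ =b=> v1
  v1 = (d.0\{a,b,d})\{a,c} | (b.b.0 | (d.0 | (0 + 0))) ⊢ =b=> v2, =d=> v3, =d=> v4
  v2 = (d.0\{a,b,d})\{a,c} | (b.0 | (d.0 | (0 + 0))) ⊢ =b=> v5, =d=> v6, =d=> v7
  v3 = (d.0\{a,b,d})\{a,c} | (b.b.0 | (0 | (0 + 0))) ⊢ =b=> v6, =d=> v8
  v4 = 0\{a,b,d}\{a,c} | (b.b.0 | (d.0 | (0 + 0))) ⊢ =b=> v7, =d=> v8
  v5 = (d.0\{a,b,d})\{a,c} | (0 | (d.0 | (0 + 0))) ⊢ =d=> v10, =d=> v9
  v6 = (d.0\{a,b,d})\{a,c} | (b.0 | (0 | (0 + 0))) ⊢ =b=> v9, =d=> v11
  v7 = 0\{a,b,d}\{a,c} | (b.0 | (d.0 | (0 + 0))) ⊢ =b=> v10, =d=> v11
  v8 = 0\{a,b,d}\{a,c} | (b.b.0 | (0 | (0 + 0))) ⊢ =b=> v11
  v9 = (d.0\{a,b,d})\{a,c} | (0 | (0 | (0 + 0))) ⊢ =d=> v12
  v10 = 0\{a,b,d}\{a,c} | (0 | (d.0 | (0 + 0))) ⊢ =d=> v12
  v11 = 0\{a,b,d}\{a,c} | (b.0 | (0 | (0 + 0))) ⊢ =b=> v12
  v12 = 0\{a,b,d}\{a,c} | (0 | (0 | (0 + 0))) ⊢ deadlocked
Trace ⟨bc⟩ through P, begin at {u0}:
  step 1 (b): {u1}
  step 2 (c): {u2}
  ✓ P
Trace ⟨bc⟩ through Q, begin at {v0}:
  step 1 (b): {v1}
  step 2 (c): ∅ (Q stuck)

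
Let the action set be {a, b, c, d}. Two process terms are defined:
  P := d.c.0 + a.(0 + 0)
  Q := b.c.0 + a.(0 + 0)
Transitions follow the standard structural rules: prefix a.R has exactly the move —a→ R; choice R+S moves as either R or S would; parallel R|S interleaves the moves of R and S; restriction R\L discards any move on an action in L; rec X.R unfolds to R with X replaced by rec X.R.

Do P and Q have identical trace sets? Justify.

Reachable graph of P (4 states):
  m0 = d.c.0 + a.(0 + 0) ⊢ =a=> m1, =d=> m2
  m1 = 0 + 0 ⊢ deadlocked
  m2 = c.0 ⊢ =c=> m3
  m3 = 0 ⊢ deadlocked
Reachable graph of Q (4 states):
  n0 = b.c.0 + a.(0 + 0) ⊢ =a=> n1, =b=> n2
  n1 = 0 + 0 ⊢ deadlocked
  n2 = c.0 ⊢ =c=> n3
  n3 = 0 ⊢ deadlocked
Trace ⟨d⟩ through P, begin at {m0}:
  [1] d ⇒ {m2}
  — P admits the full trace.
Trace ⟨d⟩ through Q, begin at {n0}:
  [1] d ⇒ ∅ (Q stuck)

trace-distinct — witness ⟨d⟩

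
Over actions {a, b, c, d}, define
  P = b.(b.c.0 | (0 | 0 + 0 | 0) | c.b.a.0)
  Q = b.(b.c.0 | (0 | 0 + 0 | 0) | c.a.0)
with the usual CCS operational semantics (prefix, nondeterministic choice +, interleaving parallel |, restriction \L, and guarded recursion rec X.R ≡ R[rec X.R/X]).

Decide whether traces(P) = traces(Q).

P's transition system — 13 states:
  u0 = b.(b.c.0 | (0 | 0 + 0 | 0) | c.b.a.0) ⊢ ··b··> u1
  u1 = b.c.0 | (0 | 0 + 0 | 0) | c.b.a.0 ⊢ ··b··> u2, ··c··> u3
  u2 = c.0 | (0 | 0 + 0 | 0) | c.b.a.0 ⊢ ··c··> u4, ··c··> u5
  u3 = b.c.0 | (0 | 0 + 0 | 0) | b.a.0 ⊢ ··b··> u5, ··b··> u6
  u4 = 0 | (0 | 0 + 0 | 0) | c.b.a.0 ⊢ ··c··> u7
  u5 = c.0 | (0 | 0 + 0 | 0) | b.a.0 ⊢ ··b··> u8, ··c··> u7
  u6 = b.c.0 | (0 | 0 + 0 | 0) | a.0 ⊢ ··a··> u9, ··b··> u8
  u7 = 0 | (0 | 0 + 0 | 0) | b.a.0 ⊢ ··b··> u10
  u8 = c.0 | (0 | 0 + 0 | 0) | a.0 ⊢ ··a··> u11, ··c··> u10
  u9 = b.c.0 | (0 | 0 + 0 | 0) | 0 ⊢ ··b··> u11
  u10 = 0 | (0 | 0 + 0 | 0) | a.0 ⊢ ··a··> u12
  u11 = c.0 | (0 | 0 + 0 | 0) | 0 ⊢ ··c··> u12
  u12 = 0 | (0 | 0 + 0 | 0) | 0 ⊢ ∅
Q's transition system — 10 states:
  v0 = b.(b.c.0 | (0 | 0 + 0 | 0) | c.a.0) ⊢ ··b··> v1
  v1 = b.c.0 | (0 | 0 + 0 | 0) | c.a.0 ⊢ ··b··> v2, ··c··> v3
  v2 = c.0 | (0 | 0 + 0 | 0) | c.a.0 ⊢ ··c··> v4, ··c··> v5
  v3 = b.c.0 | (0 | 0 + 0 | 0) | a.0 ⊢ ··a··> v6, ··b··> v5
  v4 = 0 | (0 | 0 + 0 | 0) | c.a.0 ⊢ ··c··> v7
  v5 = c.0 | (0 | 0 + 0 | 0) | a.0 ⊢ ··a··> v8, ··c··> v7
  v6 = b.c.0 | (0 | 0 + 0 | 0) | 0 ⊢ ··b··> v8
  v7 = 0 | (0 | 0 + 0 | 0) | a.0 ⊢ ··a··> v9
  v8 = c.0 | (0 | 0 + 0 | 0) | 0 ⊢ ··c··> v9
  v9 = 0 | (0 | 0 + 0 | 0) | 0 ⊢ ∅
Trace ⟨bbcb⟩ through P, begin at {u0}:
  step 1 (b): {u1}
  step 2 (b): {u2}
  step 3 (c): {u4, u5}
  step 4 (b): {u8}
  ✓ P
Trace ⟨bbcb⟩ through Q, begin at {v0}:
  step 1 (b): {v1}
  step 2 (b): {v2}
  step 3 (c): {v4, v5}
  step 4 (b): no successor for Q

trace-distinct — witness ⟨bbcb⟩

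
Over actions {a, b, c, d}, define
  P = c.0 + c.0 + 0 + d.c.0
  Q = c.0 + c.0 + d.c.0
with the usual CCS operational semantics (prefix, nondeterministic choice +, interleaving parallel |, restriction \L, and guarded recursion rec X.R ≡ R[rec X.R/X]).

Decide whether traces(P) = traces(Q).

trace-equivalent

LTS(P): 3 reachable states
  p0 = c.0 + c.0 + 0 + d.c.0 → --c--▸ p1, --d--▸ p2
  p1 = 0 → (no moves)
  p2 = c.0 → --c--▸ p1
LTS(Q): 3 reachable states
  q0 = c.0 + c.0 + d.c.0 → --c--▸ q1, --d--▸ q2
  q1 = 0 → (no moves)
  q2 = c.0 → --c--▸ q1
Partition-refinement fixed point:
  B0 = {p0, q0}
  B1 = {p2, q2}
  B2 = {p1, q1}
p0 ∈ B0, q0 ∈ B0 → same block
Bisimilar ⇒ trace-equivalent.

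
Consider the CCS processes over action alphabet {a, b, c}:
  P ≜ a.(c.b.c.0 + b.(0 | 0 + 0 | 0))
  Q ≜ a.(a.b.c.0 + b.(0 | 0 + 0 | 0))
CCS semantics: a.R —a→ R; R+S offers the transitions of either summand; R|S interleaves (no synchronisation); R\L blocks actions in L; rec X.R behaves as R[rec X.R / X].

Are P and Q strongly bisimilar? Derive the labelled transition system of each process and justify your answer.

LTS(P): 6 reachable states
  s0 = a.(c.b.c.0 + b.(0 | 0 + 0 | 0)) :: =a=> s1
  s1 = c.b.c.0 + b.(0 | 0 + 0 | 0) :: =b=> s2, =c=> s3
  s2 = 0 | 0 + 0 | 0 :: stopped
  s3 = b.c.0 :: =b=> s4
  s4 = c.0 :: =c=> s5
  s5 = 0 :: stopped
LTS(Q): 6 reachable states
  t0 = a.(a.b.c.0 + b.(0 | 0 + 0 | 0)) :: =a=> t1
  t1 = a.b.c.0 + b.(0 | 0 + 0 | 0) :: =a=> t2, =b=> t3
  t2 = b.c.0 :: =b=> t4
  t3 = 0 | 0 + 0 | 0 :: stopped
  t4 = c.0 :: =c=> t5
  t5 = 0 :: stopped
Partition-refinement fixed point:
  B0 = {s0}
  B1 = {s1}
  B2 = {s3, t2}
  B3 = {s4, t4}
  B4 = {s2, s5, t3, t5}
  B5 = {t0}
  B6 = {t1}
s0 ∈ B0, t0 ∈ B5 → different blocks

not bisimilar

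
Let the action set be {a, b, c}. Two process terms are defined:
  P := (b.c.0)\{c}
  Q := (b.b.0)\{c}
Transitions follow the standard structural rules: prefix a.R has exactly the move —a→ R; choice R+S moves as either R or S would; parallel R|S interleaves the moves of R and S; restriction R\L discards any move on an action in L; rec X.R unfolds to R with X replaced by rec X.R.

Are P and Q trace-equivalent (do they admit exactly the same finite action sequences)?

trace-distinct — witness ⟨bb⟩

P's transition system — 2 states:
  u0 = (b.c.0)\{c} ⊢ --b--▸ u1
  u1 = (c.0)\{c} ⊢ ·
Q's transition system — 3 states:
  v0 = (b.b.0)\{c} ⊢ --b--▸ v1
  v1 = (b.0)\{c} ⊢ --b--▸ v2
  v2 = 0\{c} ⊢ ·
Trace ⟨bb⟩ through Q, begin at {v0}:
  after b @ step 1: {v1}
  after b @ step 2: {v2}
  — Q admits the full trace.
Trace ⟨bb⟩ through P, begin at {u0}:
  after b @ step 1: {u1}
  after b @ step 2: no successor for P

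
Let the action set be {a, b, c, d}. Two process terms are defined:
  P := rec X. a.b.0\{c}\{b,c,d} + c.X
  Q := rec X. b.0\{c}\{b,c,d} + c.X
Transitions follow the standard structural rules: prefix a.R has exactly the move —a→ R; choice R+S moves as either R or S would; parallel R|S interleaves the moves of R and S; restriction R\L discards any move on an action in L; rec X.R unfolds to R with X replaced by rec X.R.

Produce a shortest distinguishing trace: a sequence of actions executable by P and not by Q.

a

LTS(P): 3 reachable states
  m0 = rec X. a.b.0\{c}\{b,c,d} + c.X has moves —a→ m1, —c→ m0
  m1 = b.0\{c}\{b,c,d} has moves —b→ m2
  m2 = 0\{c}\{b,c,d} has moves ∅
LTS(Q): 2 reachable states
  n0 = rec X. b.0\{c}\{b,c,d} + c.X has moves —b→ n1, —c→ n0
  n1 = 0\{c}\{b,c,d} has moves ∅
Trace ⟨a⟩ through P, begin at {m0}:
  after a @ step 1: {m1}
  — P admits the full trace.
Trace ⟨a⟩ through Q, begin at {n0}:
  after a @ step 1: ∅  — Q cannot continue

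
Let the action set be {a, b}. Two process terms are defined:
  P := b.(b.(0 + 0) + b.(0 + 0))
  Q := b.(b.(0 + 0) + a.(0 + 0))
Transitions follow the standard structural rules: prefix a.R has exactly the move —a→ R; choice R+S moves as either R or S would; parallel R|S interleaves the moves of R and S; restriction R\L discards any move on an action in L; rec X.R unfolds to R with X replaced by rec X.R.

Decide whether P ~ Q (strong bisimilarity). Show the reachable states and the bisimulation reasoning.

P's transition system — 3 states:
  p0 = b.(b.(0 + 0) + b.(0 + 0)) ⊢ --b--▸ p1
  p1 = b.(0 + 0) + b.(0 + 0) ⊢ --b--▸ p2
  p2 = 0 + 0 ⊢ ·
Q's transition system — 3 states:
  q0 = b.(b.(0 + 0) + a.(0 + 0)) ⊢ --b--▸ q1
  q1 = b.(0 + 0) + a.(0 + 0) ⊢ --a--▸ q2, --b--▸ q2
  q2 = 0 + 0 ⊢ ·
Coarsest stable partition (strong bisimilarity classes):
  B0 = {p0}
  B1 = {p1}
  B2 = {p2, q2}
  B3 = {q0}
  B4 = {q1}
p0 ∈ B0, q0 ∈ B3 → different blocks

NO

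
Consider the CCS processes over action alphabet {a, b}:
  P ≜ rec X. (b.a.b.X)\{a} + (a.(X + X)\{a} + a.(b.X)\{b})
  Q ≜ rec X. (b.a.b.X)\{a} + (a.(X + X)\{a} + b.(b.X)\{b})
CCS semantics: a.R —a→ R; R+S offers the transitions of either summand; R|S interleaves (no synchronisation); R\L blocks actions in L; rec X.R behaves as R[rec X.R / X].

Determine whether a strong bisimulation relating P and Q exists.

Reachable graph of P (5 states):
  p0 = rec X. (b.a.b.X)\{a} + (a.(X + X)\{a} + a.(b.X)\{b}) :: —a→ p1, —a→ p2, —b→ p3
  p1 = ((rec X. (b.a.b.X)\{a} + (a.(X + X)\{a} + a.(b.X)\{b})) + (rec X. (b.a.b.X)\{a} + (a.(X + X)\{a} + a.(b.X)\{b})))\{a} :: —b→ p4
  p2 = (b.(rec X. (b.a.b.X)\{a} + (a.(X + X)\{a} + a.(b.X)\{b})))\{b} :: ·
  p3 = (a.b.(rec X. (b.a.b.X)\{a} + (a.(X + X)\{a} + a.(b.X)\{b})))\{a} :: ·
  p4 = (a.b.(rec X. (b.a.b.X)\{a} + (a.(X + X)\{a} + a.(b.X)\{b})))\{a}\{a} :: ·
Reachable graph of Q (6 states):
  q0 = rec X. (b.a.b.X)\{a} + (a.(X + X)\{a} + b.(b.X)\{b}) :: —a→ q1, —b→ q2, —b→ q3
  q1 = ((rec X. (b.a.b.X)\{a} + (a.(X + X)\{a} + b.(b.X)\{b})) + (rec X. (b.a.b.X)\{a} + (a.(X + X)\{a} + b.(b.X)\{b})))\{a} :: —b→ q4, —b→ q5
  q2 = (a.b.(rec X. (b.a.b.X)\{a} + (a.(X + X)\{a} + b.(b.X)\{b})))\{a} :: ·
  q3 = (b.(rec X. (b.a.b.X)\{a} + (a.(X + X)\{a} + b.(b.X)\{b})))\{b} :: ·
  q4 = (a.b.(rec X. (b.a.b.X)\{a} + (a.(X + X)\{a} + b.(b.X)\{b})))\{a}\{a} :: ·
  q5 = (b.(rec X. (b.a.b.X)\{a} + (a.(X + X)\{a} + b.(b.X)\{b})))\{b}\{a} :: ·
Partition-refinement fixed point:
  B0 = {p0}
  B1 = {p2, p3, p4, q2, q3, q4, q5}
  B2 = {p1, q1}
  B3 = {q0}
p0 ∈ B0, q0 ∈ B3 → different blocks

P ≁ Q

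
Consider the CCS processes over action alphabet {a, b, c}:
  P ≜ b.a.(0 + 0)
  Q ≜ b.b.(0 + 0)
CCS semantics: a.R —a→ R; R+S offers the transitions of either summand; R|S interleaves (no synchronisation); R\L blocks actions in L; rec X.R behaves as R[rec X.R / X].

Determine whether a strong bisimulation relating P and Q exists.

P's transition system — 3 states:
  s0 = b.a.(0 + 0) :: --b--▸ s1
  s1 = a.(0 + 0) :: --a--▸ s2
  s2 = 0 + 0 :: deadlocked
Q's transition system — 3 states:
  t0 = b.b.(0 + 0) :: --b--▸ t1
  t1 = b.(0 + 0) :: --b--▸ t2
  t2 = 0 + 0 :: deadlocked
Coarsest stable partition (strong bisimilarity classes):
  B0 = {s0}
  B1 = {s1}
  B2 = {s2, t2}
  B3 = {t0}
  B4 = {t1}
s0 ∈ B0, t0 ∈ B3 → different blocks

not bisimilar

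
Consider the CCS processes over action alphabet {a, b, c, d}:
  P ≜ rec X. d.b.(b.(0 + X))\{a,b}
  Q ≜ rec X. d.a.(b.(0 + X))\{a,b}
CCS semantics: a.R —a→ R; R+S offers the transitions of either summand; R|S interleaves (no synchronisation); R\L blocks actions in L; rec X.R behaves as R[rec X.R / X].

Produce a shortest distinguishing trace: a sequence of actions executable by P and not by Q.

db

P's transition system — 3 states:
  p0 = rec X. d.b.(b.(0 + X))\{a,b} ⊢ ··d··> p1
  p1 = b.(b.(0 + (rec X. d.b.(b.(0 + X))\{a,b})))\{a,b} ⊢ ··b··> p2
  p2 = (b.(0 + (rec X. d.b.(b.(0 + X))\{a,b})))\{a,b} ⊢ (no moves)
Q's transition system — 3 states:
  q0 = rec X. d.a.(b.(0 + X))\{a,b} ⊢ ··d··> q1
  q1 = a.(b.(0 + (rec X. d.a.(b.(0 + X))\{a,b})))\{a,b} ⊢ ··a··> q2
  q2 = (b.(0 + (rec X. d.a.(b.(0 + X))\{a,b})))\{a,b} ⊢ (no moves)
Executing db from P (initial set {p0}):
  step 1 (d): {p1}
  step 2 (b): {p2}
  — P admits the full trace.
Executing db from Q (initial set {q0}):
  step 1 (d): {q1}
  step 2 (b): ∅ (Q stuck)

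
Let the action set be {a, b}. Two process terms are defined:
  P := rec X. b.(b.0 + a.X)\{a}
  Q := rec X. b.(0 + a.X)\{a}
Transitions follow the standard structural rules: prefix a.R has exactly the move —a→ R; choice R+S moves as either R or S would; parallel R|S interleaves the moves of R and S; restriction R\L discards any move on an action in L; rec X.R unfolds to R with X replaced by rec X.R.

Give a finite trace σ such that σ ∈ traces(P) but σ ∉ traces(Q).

LTS(P): 3 reachable states
  p0 = rec X. b.(b.0 + a.X)\{a} → ··b··> p1
  p1 = (b.0 + a.(rec X. b.(b.0 + a.X)\{a}))\{a} → ··b··> p2
  p2 = 0\{a} → stopped
LTS(Q): 2 reachable states
  q0 = rec X. b.(0 + a.X)\{a} → ··b··> q1
  q1 = (0 + a.(rec X. b.(0 + a.X)\{a}))\{a} → stopped
Trace ⟨bb⟩ through P, begin at {p0}:
  after b @ step 1: {p1}
  after b @ step 2: {p2}
  P completes σ.
Trace ⟨bb⟩ through Q, begin at {q0}:
  after b @ step 1: {q1}
  after b @ step 2: no successor for Q

bb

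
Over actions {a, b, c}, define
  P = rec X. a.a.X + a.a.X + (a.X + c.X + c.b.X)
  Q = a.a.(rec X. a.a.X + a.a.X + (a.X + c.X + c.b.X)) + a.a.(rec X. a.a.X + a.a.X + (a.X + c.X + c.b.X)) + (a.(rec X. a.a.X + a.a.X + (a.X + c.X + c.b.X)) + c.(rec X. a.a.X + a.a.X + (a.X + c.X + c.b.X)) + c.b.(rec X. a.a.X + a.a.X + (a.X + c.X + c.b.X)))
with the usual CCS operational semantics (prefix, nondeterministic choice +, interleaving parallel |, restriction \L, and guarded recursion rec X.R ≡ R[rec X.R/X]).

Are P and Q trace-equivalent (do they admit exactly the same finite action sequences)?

trace-equivalent

LTS(P): 3 reachable states
  m0 = rec X. a.a.X + a.a.X + (a.X + c.X + c.b.X) :: =a=> m0, =a=> m1, =c=> m0, =c=> m2
  m1 = a.(rec X. a.a.X + a.a.X + (a.X + c.X + c.b.X)) :: =a=> m0
  m2 = b.(rec X. a.a.X + a.a.X + (a.X + c.X + c.b.X)) :: =b=> m0
LTS(Q): 4 reachable states
  n0 = a.a.(rec X. a.a.X + a.a.X + (a.X + c.X + c.b.X)) + a.a.(rec X. a.a.X + a.a.X + (a.X + c.X + c.b.X)) + (a.(rec X. a.a.X + a.a.X + (a.X + c.X + c.b.X)) + c.(rec X. a.a.X + a.a.X + (a.X + c.X + c.b.X)) + c.b.(rec X. a.a.X + a.a.X + (a.X + c.X + c.b.X))) :: =a=> n1, =a=> n2, =c=> n2, =c=> n3
  n1 = a.(rec X. a.a.X + a.a.X + (a.X + c.X + c.b.X)) :: =a=> n2
  n2 = rec X. a.a.X + a.a.X + (a.X + c.X + c.b.X) :: =a=> n1, =a=> n2, =c=> n2, =c=> n3
  n3 = b.(rec X. a.a.X + a.a.X + (a.X + c.X + c.b.X)) :: =b=> n2
Coarsest stable partition (strong bisimilarity classes):
  B0 = {m0, n0, n2}
  B1 = {m1, n1}
  B2 = {m2, n3}
m0 ∈ B0, n0 ∈ B0 → same block
Bisimilar ⇒ trace-equivalent.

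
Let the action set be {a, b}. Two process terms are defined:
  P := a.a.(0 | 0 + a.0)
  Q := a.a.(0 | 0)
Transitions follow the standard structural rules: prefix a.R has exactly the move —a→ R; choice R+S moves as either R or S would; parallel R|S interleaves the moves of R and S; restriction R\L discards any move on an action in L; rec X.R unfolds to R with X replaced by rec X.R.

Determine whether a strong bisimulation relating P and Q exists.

Reachable graph of P (4 states):
  m0 = a.a.(0 | 0 + a.0) :: -a-> m1
  m1 = a.(0 | 0 + a.0) :: -a-> m2
  m2 = 0 | 0 + a.0 :: -a-> m3
  m3 = 0 :: ·
Reachable graph of Q (3 states):
  n0 = a.a.(0 | 0) :: -a-> n1
  n1 = a.(0 | 0) :: -a-> n2
  n2 = 0 | 0 :: ·
Bisimilarity quotient blocks:
  B0 = {m0}
  B1 = {m1, n0}
  B2 = {m2, n1}
  B3 = {m3, n2}
m0 ∈ B0, n0 ∈ B1 → different blocks

not bisimilar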